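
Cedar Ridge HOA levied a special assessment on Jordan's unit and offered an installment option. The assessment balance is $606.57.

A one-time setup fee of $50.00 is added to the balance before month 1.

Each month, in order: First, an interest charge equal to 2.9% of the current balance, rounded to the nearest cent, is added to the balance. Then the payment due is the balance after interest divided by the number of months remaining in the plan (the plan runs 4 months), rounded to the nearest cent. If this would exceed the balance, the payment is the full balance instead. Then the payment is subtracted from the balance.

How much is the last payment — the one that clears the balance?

$184.03

# | Opening | Interest | Payment | End bal
1 | $656.57 | $19.04 | $168.90 | $506.71
2 | $506.71 | $14.69 | $173.80 | $347.60
3 | $347.60 | $10.08 | $178.84 | $178.84
4 | $178.84 | $5.19 | $184.03 | $0.00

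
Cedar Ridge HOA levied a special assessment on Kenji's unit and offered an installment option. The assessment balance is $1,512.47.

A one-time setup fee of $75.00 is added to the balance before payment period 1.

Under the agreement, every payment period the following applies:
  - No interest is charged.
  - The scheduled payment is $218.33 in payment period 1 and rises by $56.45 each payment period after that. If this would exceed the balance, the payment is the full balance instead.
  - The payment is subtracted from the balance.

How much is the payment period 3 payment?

$331.23

Payment period 1: $1,587.47 − $218.33 → $1,369.14
Payment period 2: $1,369.14 − $274.78 → $1,094.36
Payment period 3: $1,094.36 − $331.23 → $763.13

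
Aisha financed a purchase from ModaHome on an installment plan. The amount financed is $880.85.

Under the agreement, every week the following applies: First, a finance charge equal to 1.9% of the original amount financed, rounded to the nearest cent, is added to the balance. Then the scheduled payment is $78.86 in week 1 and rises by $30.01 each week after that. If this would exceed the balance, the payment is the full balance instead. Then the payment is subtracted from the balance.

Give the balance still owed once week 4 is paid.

$452.31

Week 1: opening $880.85; interest $16.74 → $897.59; payment $78.86; balance $818.73
Week 2: opening $818.73; interest $16.74 → $835.47; payment $108.87; balance $726.60
Week 3: opening $726.60; interest $16.74 → $743.34; payment $138.88; balance $604.46
Week 4: opening $604.46; interest $16.74 → $621.20; payment $168.89; balance $452.31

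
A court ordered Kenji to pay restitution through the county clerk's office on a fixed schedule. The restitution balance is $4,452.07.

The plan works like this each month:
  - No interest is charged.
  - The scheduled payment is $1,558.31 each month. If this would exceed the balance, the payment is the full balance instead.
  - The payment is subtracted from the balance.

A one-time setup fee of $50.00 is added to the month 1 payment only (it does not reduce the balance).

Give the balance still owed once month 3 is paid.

Month 1: $4,452.07 − $1,558.31 (+ $50.00 fee) → $2,893.76
Month 2: $2,893.76 − $1,558.31 → $1,335.45
Month 3: $1,335.45 − $1,335.45 → $0.00

$0.00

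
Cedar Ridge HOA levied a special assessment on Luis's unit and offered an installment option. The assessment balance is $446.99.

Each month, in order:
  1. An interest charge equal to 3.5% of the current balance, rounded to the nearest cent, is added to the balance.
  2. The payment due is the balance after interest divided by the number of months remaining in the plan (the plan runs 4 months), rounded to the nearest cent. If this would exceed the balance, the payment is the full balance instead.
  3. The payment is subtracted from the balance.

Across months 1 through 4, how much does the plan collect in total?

Month 1: $446.99 +$15.64 interest = $462.63; pay $115.66 → $346.97
Month 2: $346.97 +$12.14 interest = $359.11; pay $119.70 → $239.41
Month 3: $239.41 +$8.38 interest = $247.79; pay $123.90 → $123.89
Month 4: $123.89 +$4.34 interest = $128.23; pay $128.23 → $0.00
Total paid: $487.49

$487.49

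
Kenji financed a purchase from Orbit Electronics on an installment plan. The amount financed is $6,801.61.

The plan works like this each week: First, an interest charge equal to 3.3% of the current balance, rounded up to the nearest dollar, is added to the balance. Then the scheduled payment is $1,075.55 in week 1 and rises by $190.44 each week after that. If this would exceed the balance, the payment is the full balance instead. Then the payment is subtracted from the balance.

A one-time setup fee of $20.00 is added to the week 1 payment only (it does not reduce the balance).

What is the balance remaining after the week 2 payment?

Week 1: opening $6,801.61; interest $225.00 → $7,026.61; payment $1,075.55 (+ $20.00 fee); balance $5,951.06
Week 2: opening $5,951.06; interest $197.00 → $6,148.06; payment $1,265.99; balance $4,882.07

$4,882.07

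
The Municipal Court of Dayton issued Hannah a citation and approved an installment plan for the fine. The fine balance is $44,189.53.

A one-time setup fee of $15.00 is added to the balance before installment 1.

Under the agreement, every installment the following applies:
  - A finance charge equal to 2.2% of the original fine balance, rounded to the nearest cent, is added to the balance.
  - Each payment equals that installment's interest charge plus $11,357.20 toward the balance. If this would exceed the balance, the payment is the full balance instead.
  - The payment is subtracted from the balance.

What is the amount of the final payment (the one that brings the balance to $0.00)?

# | Opening | Interest | Payment | End bal
1 | $44,204.53 | $972.17 | $12,329.37 | $32,847.33
2 | $32,847.33 | $972.17 | $12,329.37 | $21,490.13
3 | $21,490.13 | $972.17 | $12,329.37 | $10,132.93
4 | $10,132.93 | $972.17 | $11,105.10 | $0.00

$11,105.10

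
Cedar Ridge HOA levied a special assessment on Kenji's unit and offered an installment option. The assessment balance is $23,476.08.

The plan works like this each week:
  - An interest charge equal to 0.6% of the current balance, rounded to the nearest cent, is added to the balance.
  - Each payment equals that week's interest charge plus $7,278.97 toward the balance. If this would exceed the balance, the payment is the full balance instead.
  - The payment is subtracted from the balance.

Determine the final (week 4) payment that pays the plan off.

$1,649.01

Week 1: opening $23,476.08; interest $140.86 → $23,616.94; payment $7,419.83; balance $16,197.11
Week 2: opening $16,197.11; interest $97.18 → $16,294.29; payment $7,376.15; balance $8,918.14
Week 3: opening $8,918.14; interest $53.51 → $8,971.65; payment $7,332.48; balance $1,639.17
Week 4: opening $1,639.17; interest $9.84 → $1,649.01; payment $1,649.01; balance $0.00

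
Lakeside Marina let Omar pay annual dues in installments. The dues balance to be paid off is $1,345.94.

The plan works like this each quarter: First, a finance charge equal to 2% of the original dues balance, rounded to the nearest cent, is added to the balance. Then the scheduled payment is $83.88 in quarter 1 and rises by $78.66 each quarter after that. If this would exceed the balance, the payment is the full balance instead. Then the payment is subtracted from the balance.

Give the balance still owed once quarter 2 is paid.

$1,153.36

Quarter 1: $1,345.94 +$26.92 interest = $1,372.86; pay $83.88 → $1,288.98
Quarter 2: $1,288.98 +$26.92 interest = $1,315.90; pay $162.54 → $1,153.36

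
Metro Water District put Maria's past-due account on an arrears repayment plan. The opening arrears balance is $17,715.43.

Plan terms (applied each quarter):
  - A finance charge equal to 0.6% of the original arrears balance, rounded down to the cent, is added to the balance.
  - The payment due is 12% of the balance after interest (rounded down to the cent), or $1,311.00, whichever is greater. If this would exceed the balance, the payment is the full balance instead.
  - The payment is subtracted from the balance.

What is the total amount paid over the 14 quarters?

$19,203.49

Quarter 1: $17,715.43 +$106.29 interest = $17,821.72; pay $2,138.60 → $15,683.12
Quarter 2: $15,683.12 +$106.29 interest = $15,789.41; pay $1,894.72 → $13,894.69
Quarter 3: $13,894.69 +$106.29 interest = $14,000.98; pay $1,680.11 → $12,320.87
Quarter 4: $12,320.87 +$106.29 interest = $12,427.16; pay $1,491.25 → $10,935.91
Quarter 5: $10,935.91 +$106.29 interest = $11,042.20; pay $1,325.06 → $9,717.14
Quarter 6: $9,717.14 +$106.29 interest = $9,823.43; pay $1,311.00 → $8,512.43
Quarter 7: $8,512.43 +$106.29 interest = $8,618.72; pay $1,311.00 → $7,307.72
Quarter 8: $7,307.72 +$106.29 interest = $7,414.01; pay $1,311.00 → $6,103.01
Quarter 9: $6,103.01 +$106.29 interest = $6,209.30; pay $1,311.00 → $4,898.30
Quarter 10: $4,898.30 +$106.29 interest = $5,004.59; pay $1,311.00 → $3,693.59
Quarter 11: $3,693.59 +$106.29 interest = $3,799.88; pay $1,311.00 → $2,488.88
Quarter 12: $2,488.88 +$106.29 interest = $2,595.17; pay $1,311.00 → $1,284.17
Quarter 13: $1,284.17 +$106.29 interest = $1,390.46; pay $1,311.00 → $79.46
Quarter 14: $79.46 +$106.29 interest = $185.75; pay $185.75 → $0.00
Total paid: $19,203.49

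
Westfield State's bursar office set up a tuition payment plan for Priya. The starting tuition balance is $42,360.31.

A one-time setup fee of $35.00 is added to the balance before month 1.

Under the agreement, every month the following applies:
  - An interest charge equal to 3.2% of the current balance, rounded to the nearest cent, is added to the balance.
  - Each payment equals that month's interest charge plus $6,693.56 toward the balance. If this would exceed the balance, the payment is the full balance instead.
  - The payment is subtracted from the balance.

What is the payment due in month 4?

$7,407.63

Month 1: $42,395.31 +$1,356.65 interest = $43,751.96; pay $8,050.21 → $35,701.75
Month 2: $35,701.75 +$1,142.46 interest = $36,844.21; pay $7,836.02 → $29,008.19
Month 3: $29,008.19 +$928.26 interest = $29,936.45; pay $7,621.82 → $22,314.63
Month 4: $22,314.63 +$714.07 interest = $23,028.70; pay $7,407.63 → $15,621.07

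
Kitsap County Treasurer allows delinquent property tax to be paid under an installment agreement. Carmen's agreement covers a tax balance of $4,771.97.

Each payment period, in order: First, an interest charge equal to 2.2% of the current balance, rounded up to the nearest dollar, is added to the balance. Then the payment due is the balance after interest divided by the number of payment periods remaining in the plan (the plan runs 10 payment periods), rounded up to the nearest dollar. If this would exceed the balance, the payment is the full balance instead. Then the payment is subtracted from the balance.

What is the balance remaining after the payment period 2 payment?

$3,986.97

Payment period 1: opening $4,771.97; interest $105.00 → $4,876.97; payment $488.00; balance $4,388.97
Payment period 2: opening $4,388.97; interest $97.00 → $4,485.97; payment $499.00; balance $3,986.97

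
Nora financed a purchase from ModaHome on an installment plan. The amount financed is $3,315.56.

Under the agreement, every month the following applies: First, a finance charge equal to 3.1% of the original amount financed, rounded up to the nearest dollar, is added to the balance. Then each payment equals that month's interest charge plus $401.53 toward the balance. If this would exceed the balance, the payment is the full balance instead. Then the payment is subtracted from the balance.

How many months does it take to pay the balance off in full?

9

Month 1: $3,315.56 +$103.00 interest = $3,418.56; pay $504.53 → $2,914.03
Month 2: $2,914.03 +$103.00 interest = $3,017.03; pay $504.53 → $2,512.50
Month 3: $2,512.50 +$103.00 interest = $2,615.50; pay $504.53 → $2,110.97
Month 4: $2,110.97 +$103.00 interest = $2,213.97; pay $504.53 → $1,709.44
Month 5: $1,709.44 +$103.00 interest = $1,812.44; pay $504.53 → $1,307.91
Month 6: $1,307.91 +$103.00 interest = $1,410.91; pay $504.53 → $906.38
Month 7: $906.38 +$103.00 interest = $1,009.38; pay $504.53 → $504.85
Month 8: $504.85 +$103.00 interest = $607.85; pay $504.53 → $103.32
Month 9: $103.32 +$103.00 interest = $206.32; pay $206.32 → $0.00
Balance reaches $0.00 in month 9.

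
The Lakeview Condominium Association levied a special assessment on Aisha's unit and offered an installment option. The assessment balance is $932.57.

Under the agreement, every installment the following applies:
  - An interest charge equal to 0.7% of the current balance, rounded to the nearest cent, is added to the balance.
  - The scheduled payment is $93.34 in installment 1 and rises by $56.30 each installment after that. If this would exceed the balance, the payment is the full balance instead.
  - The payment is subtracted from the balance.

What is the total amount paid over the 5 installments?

$955.14

Installment 1: opening $932.57; interest $6.53 → $939.10; payment $93.34; balance $845.76
Installment 2: opening $845.76; interest $5.92 → $851.68; payment $149.64; balance $702.04
Installment 3: opening $702.04; interest $4.91 → $706.95; payment $205.94; balance $501.01
Installment 4: opening $501.01; interest $3.51 → $504.52; payment $262.24; balance $242.28
Installment 5: opening $242.28; interest $1.70 → $243.98; payment $243.98; balance $0.00
Total paid: $955.14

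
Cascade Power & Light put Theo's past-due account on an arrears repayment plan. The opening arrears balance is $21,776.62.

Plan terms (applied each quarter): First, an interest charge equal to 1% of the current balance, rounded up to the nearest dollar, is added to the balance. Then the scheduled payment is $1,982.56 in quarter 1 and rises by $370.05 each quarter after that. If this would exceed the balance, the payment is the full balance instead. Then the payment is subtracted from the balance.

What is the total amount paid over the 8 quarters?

$22,808.62

# | Opening | Interest | Payment | End bal
1 | $21,776.62 | $218.00 | $1,982.56 | $20,012.06
2 | $20,012.06 | $201.00 | $2,352.61 | $17,860.45
3 | $17,860.45 | $179.00 | $2,722.66 | $15,316.79
4 | $15,316.79 | $154.00 | $3,092.71 | $12,378.08
5 | $12,378.08 | $124.00 | $3,462.76 | $9,039.32
6 | $9,039.32 | $91.00 | $3,832.81 | $5,297.51
7 | $5,297.51 | $53.00 | $4,202.86 | $1,147.65
8 | $1,147.65 | $12.00 | $1,159.65 | $0.00
Total paid: $22,808.62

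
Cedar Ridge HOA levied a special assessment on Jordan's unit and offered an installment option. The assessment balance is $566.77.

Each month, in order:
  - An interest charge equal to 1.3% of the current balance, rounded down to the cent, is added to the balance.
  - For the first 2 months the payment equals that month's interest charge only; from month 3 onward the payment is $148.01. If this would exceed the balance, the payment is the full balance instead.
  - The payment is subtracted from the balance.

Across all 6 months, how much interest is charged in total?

$33.10

Month 1: $566.77 +$7.36 interest = $574.13; pay $7.36 → $566.77
Month 2: $566.77 +$7.36 interest = $574.13; pay $7.36 → $566.77
Month 3: $566.77 +$7.36 interest = $574.13; pay $148.01 → $426.12
Month 4: $426.12 +$5.53 interest = $431.65; pay $148.01 → $283.64
Month 5: $283.64 +$3.68 interest = $287.32; pay $148.01 → $139.31
Month 6: $139.31 +$1.81 interest = $141.12; pay $141.12 → $0.00
Total interest: $7.36 + $7.36 + $7.36 + $5.53 + $3.68 + $1.81 = $33.10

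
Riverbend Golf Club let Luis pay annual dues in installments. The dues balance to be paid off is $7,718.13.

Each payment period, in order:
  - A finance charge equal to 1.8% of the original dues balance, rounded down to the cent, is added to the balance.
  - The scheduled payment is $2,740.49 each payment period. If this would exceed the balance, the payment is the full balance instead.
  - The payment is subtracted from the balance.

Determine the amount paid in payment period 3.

$2,653.91

Payment period 1: opening $7,718.13; interest $138.92 → $7,857.05; payment $2,740.49; balance $5,116.56
Payment period 2: opening $5,116.56; interest $138.92 → $5,255.48; payment $2,740.49; balance $2,514.99
Payment period 3: opening $2,514.99; interest $138.92 → $2,653.91; payment $2,653.91; balance $0.00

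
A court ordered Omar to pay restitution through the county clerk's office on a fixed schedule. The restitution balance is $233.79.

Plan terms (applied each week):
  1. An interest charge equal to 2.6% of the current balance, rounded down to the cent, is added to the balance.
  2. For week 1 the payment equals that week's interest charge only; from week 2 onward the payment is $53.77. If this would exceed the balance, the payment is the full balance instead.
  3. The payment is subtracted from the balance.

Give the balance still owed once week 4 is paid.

$86.94

# | Opening | Interest | Payment | End bal
1 | $233.79 | $6.07 | $6.07 | $233.79
2 | $233.79 | $6.07 | $53.77 | $186.09
3 | $186.09 | $4.83 | $53.77 | $137.15
4 | $137.15 | $3.56 | $53.77 | $86.94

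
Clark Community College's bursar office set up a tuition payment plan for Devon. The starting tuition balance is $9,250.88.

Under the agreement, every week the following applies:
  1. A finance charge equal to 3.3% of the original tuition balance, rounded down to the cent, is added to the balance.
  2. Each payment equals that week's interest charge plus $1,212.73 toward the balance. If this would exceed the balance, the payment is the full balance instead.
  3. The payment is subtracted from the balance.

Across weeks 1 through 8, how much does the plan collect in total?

$11,693.04

# | Opening | Interest | Payment | End bal
1 | $9,250.88 | $305.27 | $1,518.00 | $8,038.15
2 | $8,038.15 | $305.27 | $1,518.00 | $6,825.42
3 | $6,825.42 | $305.27 | $1,518.00 | $5,612.69
4 | $5,612.69 | $305.27 | $1,518.00 | $4,399.96
5 | $4,399.96 | $305.27 | $1,518.00 | $3,187.23
6 | $3,187.23 | $305.27 | $1,518.00 | $1,974.50
7 | $1,974.50 | $305.27 | $1,518.00 | $761.77
8 | $761.77 | $305.27 | $1,067.04 | $0.00
Total paid: $11,693.04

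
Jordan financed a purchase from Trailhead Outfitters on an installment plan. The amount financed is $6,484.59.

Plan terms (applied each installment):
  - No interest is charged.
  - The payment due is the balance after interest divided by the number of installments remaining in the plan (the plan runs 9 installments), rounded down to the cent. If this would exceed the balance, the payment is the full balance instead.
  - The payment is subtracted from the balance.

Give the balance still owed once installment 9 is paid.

Installment 1: $6,484.59 − $720.51 → $5,764.08
Installment 2: $5,764.08 − $720.51 → $5,043.57
Installment 3: $5,043.57 − $720.51 → $4,323.06
Installment 4: $4,323.06 − $720.51 → $3,602.55
Installment 5: $3,602.55 − $720.51 → $2,882.04
Installment 6: $2,882.04 − $720.51 → $2,161.53
Installment 7: $2,161.53 − $720.51 → $1,441.02
Installment 8: $1,441.02 − $720.51 → $720.51
Installment 9: $720.51 − $720.51 → $0.00

$0.00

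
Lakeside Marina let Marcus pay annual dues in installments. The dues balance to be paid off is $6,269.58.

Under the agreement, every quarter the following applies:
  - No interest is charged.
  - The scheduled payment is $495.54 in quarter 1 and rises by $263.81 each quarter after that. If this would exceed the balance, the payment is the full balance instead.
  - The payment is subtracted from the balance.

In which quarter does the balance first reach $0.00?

Quarter 1: opening $6,269.58; payment $495.54; balance $5,774.04
Quarter 2: opening $5,774.04; payment $759.35; balance $5,014.69
Quarter 3: opening $5,014.69; payment $1,023.16; balance $3,991.53
Quarter 4: opening $3,991.53; payment $1,286.97; balance $2,704.56
Quarter 5: opening $2,704.56; payment $1,550.78; balance $1,153.78
Quarter 6: opening $1,153.78; payment $1,153.78; balance $0.00
Balance reaches $0.00 in quarter 6.

6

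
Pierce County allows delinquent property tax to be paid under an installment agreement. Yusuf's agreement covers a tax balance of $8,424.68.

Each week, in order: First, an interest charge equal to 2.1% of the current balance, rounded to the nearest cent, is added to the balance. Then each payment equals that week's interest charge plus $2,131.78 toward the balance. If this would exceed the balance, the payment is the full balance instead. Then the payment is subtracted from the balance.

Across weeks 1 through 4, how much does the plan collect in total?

Week 1: $8,424.68 +$176.92 interest = $8,601.60; pay $2,308.70 → $6,292.90
Week 2: $6,292.90 +$132.15 interest = $6,425.05; pay $2,263.93 → $4,161.12
Week 3: $4,161.12 +$87.38 interest = $4,248.50; pay $2,219.16 → $2,029.34
Week 4: $2,029.34 +$42.62 interest = $2,071.96; pay $2,071.96 → $0.00
Total paid: $8,863.75

$8,863.75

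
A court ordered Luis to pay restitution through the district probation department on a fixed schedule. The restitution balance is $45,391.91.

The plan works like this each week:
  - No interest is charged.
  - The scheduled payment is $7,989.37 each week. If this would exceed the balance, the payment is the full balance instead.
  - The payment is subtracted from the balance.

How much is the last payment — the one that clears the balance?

Week 1: $45,391.91 − $7,989.37 → $37,402.54
Week 2: $37,402.54 − $7,989.37 → $29,413.17
Week 3: $29,413.17 − $7,989.37 → $21,423.80
Week 4: $21,423.80 − $7,989.37 → $13,434.43
Week 5: $13,434.43 − $7,989.37 → $5,445.06
Week 6: $5,445.06 − $5,445.06 → $0.00

$5,445.06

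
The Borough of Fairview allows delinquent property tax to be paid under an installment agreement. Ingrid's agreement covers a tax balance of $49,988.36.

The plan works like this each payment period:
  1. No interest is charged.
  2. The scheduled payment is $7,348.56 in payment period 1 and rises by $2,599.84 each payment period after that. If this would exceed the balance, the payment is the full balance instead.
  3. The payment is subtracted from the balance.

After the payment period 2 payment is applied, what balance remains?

$32,691.40

Payment period 1: opening $49,988.36; payment $7,348.56; balance $42,639.80
Payment period 2: opening $42,639.80; payment $9,948.40; balance $32,691.40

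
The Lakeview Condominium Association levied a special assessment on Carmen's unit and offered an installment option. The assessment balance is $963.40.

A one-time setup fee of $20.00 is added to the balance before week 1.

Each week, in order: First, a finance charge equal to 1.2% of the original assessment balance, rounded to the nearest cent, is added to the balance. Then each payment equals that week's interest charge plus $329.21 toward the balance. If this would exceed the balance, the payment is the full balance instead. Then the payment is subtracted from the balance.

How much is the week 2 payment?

Week 1: opening $983.40; interest $11.56 → $994.96; payment $340.77; balance $654.19
Week 2: opening $654.19; interest $11.56 → $665.75; payment $340.77; balance $324.98

$340.77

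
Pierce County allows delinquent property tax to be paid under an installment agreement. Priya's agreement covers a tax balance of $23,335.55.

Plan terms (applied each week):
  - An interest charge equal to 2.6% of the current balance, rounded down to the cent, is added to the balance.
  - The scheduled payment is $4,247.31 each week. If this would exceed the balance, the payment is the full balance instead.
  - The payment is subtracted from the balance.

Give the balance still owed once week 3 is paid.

Week 1: $23,335.55 +$606.72 interest = $23,942.27; pay $4,247.31 → $19,694.96
Week 2: $19,694.96 +$512.06 interest = $20,207.02; pay $4,247.31 → $15,959.71
Week 3: $15,959.71 +$414.95 interest = $16,374.66; pay $4,247.31 → $12,127.35

$12,127.35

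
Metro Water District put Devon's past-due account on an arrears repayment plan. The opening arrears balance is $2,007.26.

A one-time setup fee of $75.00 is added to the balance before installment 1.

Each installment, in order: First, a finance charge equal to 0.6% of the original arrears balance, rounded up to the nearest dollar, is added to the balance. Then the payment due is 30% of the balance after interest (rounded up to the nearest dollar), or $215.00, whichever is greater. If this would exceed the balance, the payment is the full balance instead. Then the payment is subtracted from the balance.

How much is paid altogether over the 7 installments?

$2,173.26

# | Opening | Interest | Payment | End bal
1 | $2,082.26 | $13.00 | $629.00 | $1,466.26
2 | $1,466.26 | $13.00 | $444.00 | $1,035.26
3 | $1,035.26 | $13.00 | $315.00 | $733.26
4 | $733.26 | $13.00 | $224.00 | $522.26
5 | $522.26 | $13.00 | $215.00 | $320.26
6 | $320.26 | $13.00 | $215.00 | $118.26
7 | $118.26 | $13.00 | $131.26 | $0.00
Total paid: $2,173.26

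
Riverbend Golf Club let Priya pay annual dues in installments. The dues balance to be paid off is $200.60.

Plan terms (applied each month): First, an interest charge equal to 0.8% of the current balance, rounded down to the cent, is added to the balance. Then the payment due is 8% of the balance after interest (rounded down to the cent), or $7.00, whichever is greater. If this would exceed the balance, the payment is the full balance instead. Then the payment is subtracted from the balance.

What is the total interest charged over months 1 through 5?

$6.91

Month 1: $200.60 +$1.60 interest = $202.20; pay $16.17 → $186.03
Month 2: $186.03 +$1.48 interest = $187.51; pay $15.00 → $172.51
Month 3: $172.51 +$1.38 interest = $173.89; pay $13.91 → $159.98
Month 4: $159.98 +$1.27 interest = $161.25; pay $12.90 → $148.35
Month 5: $148.35 +$1.18 interest = $149.53; pay $11.96 → $137.57
Total interest: $1.60 + $1.48 + $1.38 + $1.27 + $1.18 = $6.91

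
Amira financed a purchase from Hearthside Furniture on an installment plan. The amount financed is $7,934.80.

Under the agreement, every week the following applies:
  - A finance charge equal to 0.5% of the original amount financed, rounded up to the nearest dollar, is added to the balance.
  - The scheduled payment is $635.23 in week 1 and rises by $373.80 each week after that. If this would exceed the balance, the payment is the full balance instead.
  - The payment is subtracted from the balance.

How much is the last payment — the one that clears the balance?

$1,260.65

Week 1: opening $7,934.80; interest $40.00 → $7,974.80; payment $635.23; balance $7,339.57
Week 2: opening $7,339.57; interest $40.00 → $7,379.57; payment $1,009.03; balance $6,370.54
Week 3: opening $6,370.54; interest $40.00 → $6,410.54; payment $1,382.83; balance $5,027.71
Week 4: opening $5,027.71; interest $40.00 → $5,067.71; payment $1,756.63; balance $3,311.08
Week 5: opening $3,311.08; interest $40.00 → $3,351.08; payment $2,130.43; balance $1,220.65
Week 6: opening $1,220.65; interest $40.00 → $1,260.65; payment $1,260.65; balance $0.00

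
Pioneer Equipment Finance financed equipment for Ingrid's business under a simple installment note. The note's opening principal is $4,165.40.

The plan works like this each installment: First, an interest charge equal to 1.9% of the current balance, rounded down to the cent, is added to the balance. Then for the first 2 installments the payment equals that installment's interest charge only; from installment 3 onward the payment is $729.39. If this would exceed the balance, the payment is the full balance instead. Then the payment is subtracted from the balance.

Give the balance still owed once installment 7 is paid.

# | Opening | Interest | Payment | End bal
1 | $4,165.40 | $79.14 | $79.14 | $4,165.40
2 | $4,165.40 | $79.14 | $79.14 | $4,165.40
3 | $4,165.40 | $79.14 | $729.39 | $3,515.15
4 | $3,515.15 | $66.78 | $729.39 | $2,852.54
5 | $2,852.54 | $54.19 | $729.39 | $2,177.34
6 | $2,177.34 | $41.36 | $729.39 | $1,489.31
7 | $1,489.31 | $28.29 | $729.39 | $788.21

$788.21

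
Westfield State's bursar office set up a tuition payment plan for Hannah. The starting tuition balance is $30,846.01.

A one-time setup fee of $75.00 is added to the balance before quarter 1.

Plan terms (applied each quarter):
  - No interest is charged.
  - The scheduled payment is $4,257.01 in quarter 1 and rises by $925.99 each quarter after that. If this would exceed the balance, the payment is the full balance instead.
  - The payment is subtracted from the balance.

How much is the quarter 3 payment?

$6,108.99

# | Opening | Payment | End bal
1 | $30,921.01 | $4,257.01 | $26,664.00
2 | $26,664.00 | $5,183.00 | $21,481.00
3 | $21,481.00 | $6,108.99 | $15,372.01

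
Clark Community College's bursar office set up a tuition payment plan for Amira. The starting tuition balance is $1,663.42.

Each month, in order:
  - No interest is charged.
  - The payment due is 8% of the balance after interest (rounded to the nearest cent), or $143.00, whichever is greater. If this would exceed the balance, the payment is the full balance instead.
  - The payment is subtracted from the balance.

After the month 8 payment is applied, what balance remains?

$519.42

# | Opening | Payment | End bal
1 | $1,663.42 | $143.00 | $1,520.42
2 | $1,520.42 | $143.00 | $1,377.42
3 | $1,377.42 | $143.00 | $1,234.42
4 | $1,234.42 | $143.00 | $1,091.42
5 | $1,091.42 | $143.00 | $948.42
6 | $948.42 | $143.00 | $805.42
7 | $805.42 | $143.00 | $662.42
8 | $662.42 | $143.00 | $519.42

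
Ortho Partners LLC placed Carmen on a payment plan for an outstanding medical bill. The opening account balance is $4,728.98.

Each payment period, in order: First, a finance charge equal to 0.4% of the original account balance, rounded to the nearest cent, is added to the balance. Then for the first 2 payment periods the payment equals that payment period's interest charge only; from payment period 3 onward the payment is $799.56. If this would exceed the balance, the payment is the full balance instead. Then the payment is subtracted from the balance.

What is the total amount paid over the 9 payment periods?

Payment period 1: opening $4,728.98; interest $18.92 → $4,747.90; payment $18.92; balance $4,728.98
Payment period 2: opening $4,728.98; interest $18.92 → $4,747.90; payment $18.92; balance $4,728.98
Payment period 3: opening $4,728.98; interest $18.92 → $4,747.90; payment $799.56; balance $3,948.34
Payment period 4: opening $3,948.34; interest $18.92 → $3,967.26; payment $799.56; balance $3,167.70
Payment period 5: opening $3,167.70; interest $18.92 → $3,186.62; payment $799.56; balance $2,387.06
Payment period 6: opening $2,387.06; interest $18.92 → $2,405.98; payment $799.56; balance $1,606.42
Payment period 7: opening $1,606.42; interest $18.92 → $1,625.34; payment $799.56; balance $825.78
Payment period 8: opening $825.78; interest $18.92 → $844.70; payment $799.56; balance $45.14
Payment period 9: opening $45.14; interest $18.92 → $64.06; payment $64.06; balance $0.00
Total paid: $4,899.26

$4,899.26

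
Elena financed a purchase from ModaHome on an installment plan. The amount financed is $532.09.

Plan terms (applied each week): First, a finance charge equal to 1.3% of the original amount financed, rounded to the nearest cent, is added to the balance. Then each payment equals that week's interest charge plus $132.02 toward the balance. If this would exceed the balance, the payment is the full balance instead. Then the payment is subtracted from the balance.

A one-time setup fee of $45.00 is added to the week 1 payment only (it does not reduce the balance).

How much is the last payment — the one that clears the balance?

$10.93

# | Opening | Interest | Payment | Fee | End bal
1 | $532.09 | $6.92 | $138.94 | $45.00 | $400.07
2 | $400.07 | $6.92 | $138.94 | — | $268.05
3 | $268.05 | $6.92 | $138.94 | — | $136.03
4 | $136.03 | $6.92 | $138.94 | — | $4.01
5 | $4.01 | $6.92 | $10.93 | — | $0.00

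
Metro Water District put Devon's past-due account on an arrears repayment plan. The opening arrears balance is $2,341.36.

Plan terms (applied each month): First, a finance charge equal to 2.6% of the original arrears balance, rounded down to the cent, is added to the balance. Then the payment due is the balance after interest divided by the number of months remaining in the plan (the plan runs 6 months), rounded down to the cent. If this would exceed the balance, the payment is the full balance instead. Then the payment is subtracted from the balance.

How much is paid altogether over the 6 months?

$2,706.58

Month 1: $2,341.36 +$60.87 interest = $2,402.23; pay $400.37 → $2,001.86
Month 2: $2,001.86 +$60.87 interest = $2,062.73; pay $412.54 → $1,650.19
Month 3: $1,650.19 +$60.87 interest = $1,711.06; pay $427.76 → $1,283.30
Month 4: $1,283.30 +$60.87 interest = $1,344.17; pay $448.05 → $896.12
Month 5: $896.12 +$60.87 interest = $956.99; pay $478.49 → $478.50
Month 6: $478.50 +$60.87 interest = $539.37; pay $539.37 → $0.00
Total paid: $2,706.58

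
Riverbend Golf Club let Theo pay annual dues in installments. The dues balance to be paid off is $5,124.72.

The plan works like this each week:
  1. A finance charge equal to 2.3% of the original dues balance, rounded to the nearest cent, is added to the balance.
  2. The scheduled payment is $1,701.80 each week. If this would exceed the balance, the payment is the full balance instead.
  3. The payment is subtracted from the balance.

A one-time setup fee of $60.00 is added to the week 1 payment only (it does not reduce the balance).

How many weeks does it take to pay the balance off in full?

Week 1: $5,124.72 +$117.87 interest = $5,242.59; pay $1,701.80 (+ $60.00 fee) → $3,540.79
Week 2: $3,540.79 +$117.87 interest = $3,658.66; pay $1,701.80 → $1,956.86
Week 3: $1,956.86 +$117.87 interest = $2,074.73; pay $1,701.80 → $372.93
Week 4: $372.93 +$117.87 interest = $490.80; pay $490.80 → $0.00
Balance reaches $0.00 in week 4.

4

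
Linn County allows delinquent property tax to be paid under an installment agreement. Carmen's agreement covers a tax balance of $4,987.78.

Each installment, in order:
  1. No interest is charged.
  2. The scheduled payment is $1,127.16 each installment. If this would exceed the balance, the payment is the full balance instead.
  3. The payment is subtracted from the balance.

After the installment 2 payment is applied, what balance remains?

Installment 1: $4,987.78 − $1,127.16 → $3,860.62
Installment 2: $3,860.62 − $1,127.16 → $2,733.46

$2,733.46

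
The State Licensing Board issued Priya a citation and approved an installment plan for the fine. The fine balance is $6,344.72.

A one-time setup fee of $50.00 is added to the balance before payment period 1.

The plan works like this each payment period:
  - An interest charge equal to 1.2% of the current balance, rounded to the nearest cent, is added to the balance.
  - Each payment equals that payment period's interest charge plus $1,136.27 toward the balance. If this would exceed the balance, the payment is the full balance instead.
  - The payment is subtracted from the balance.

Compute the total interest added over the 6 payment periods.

Payment period 1: opening $6,394.72; interest $76.74 → $6,471.46; payment $1,213.01; balance $5,258.45
Payment period 2: opening $5,258.45; interest $63.10 → $5,321.55; payment $1,199.37; balance $4,122.18
Payment period 3: opening $4,122.18; interest $49.47 → $4,171.65; payment $1,185.74; balance $2,985.91
Payment period 4: opening $2,985.91; interest $35.83 → $3,021.74; payment $1,172.10; balance $1,849.64
Payment period 5: opening $1,849.64; interest $22.20 → $1,871.84; payment $1,158.47; balance $713.37
Payment period 6: opening $713.37; interest $8.56 → $721.93; payment $721.93; balance $0.00
Total interest: $76.74 + $63.10 + $49.47 + $35.83 + $22.20 + $8.56 = $255.90

$255.90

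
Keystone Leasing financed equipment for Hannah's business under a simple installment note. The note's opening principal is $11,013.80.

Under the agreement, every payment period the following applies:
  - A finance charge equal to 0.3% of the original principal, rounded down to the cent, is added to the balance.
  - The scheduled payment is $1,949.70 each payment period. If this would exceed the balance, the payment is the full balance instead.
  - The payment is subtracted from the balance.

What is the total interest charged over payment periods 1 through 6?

# | Opening | Interest | Payment | End bal
1 | $11,013.80 | $33.04 | $1,949.70 | $9,097.14
2 | $9,097.14 | $33.04 | $1,949.70 | $7,180.48
3 | $7,180.48 | $33.04 | $1,949.70 | $5,263.82
4 | $5,263.82 | $33.04 | $1,949.70 | $3,347.16
5 | $3,347.16 | $33.04 | $1,949.70 | $1,430.50
6 | $1,430.50 | $33.04 | $1,463.54 | $0.00
Total interest: $33.04 + $33.04 + $33.04 + $33.04 + $33.04 + $33.04 = $198.24

$198.24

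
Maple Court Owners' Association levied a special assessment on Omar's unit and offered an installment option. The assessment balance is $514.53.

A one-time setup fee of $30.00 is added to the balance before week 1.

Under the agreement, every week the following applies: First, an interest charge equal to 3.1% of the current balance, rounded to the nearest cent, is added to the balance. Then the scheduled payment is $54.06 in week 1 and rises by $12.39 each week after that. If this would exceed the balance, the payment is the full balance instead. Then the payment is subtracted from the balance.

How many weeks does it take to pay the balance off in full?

Week 1: opening $544.53; interest $16.88 → $561.41; payment $54.06; balance $507.35
Week 2: opening $507.35; interest $15.73 → $523.08; payment $66.45; balance $456.63
Week 3: opening $456.63; interest $14.16 → $470.79; payment $78.84; balance $391.95
Week 4: opening $391.95; interest $12.15 → $404.10; payment $91.23; balance $312.87
Week 5: opening $312.87; interest $9.70 → $322.57; payment $103.62; balance $218.95
Week 6: opening $218.95; interest $6.79 → $225.74; payment $116.01; balance $109.73
Week 7: opening $109.73; interest $3.40 → $113.13; payment $113.13; balance $0.00
Balance reaches $0.00 in week 7.

7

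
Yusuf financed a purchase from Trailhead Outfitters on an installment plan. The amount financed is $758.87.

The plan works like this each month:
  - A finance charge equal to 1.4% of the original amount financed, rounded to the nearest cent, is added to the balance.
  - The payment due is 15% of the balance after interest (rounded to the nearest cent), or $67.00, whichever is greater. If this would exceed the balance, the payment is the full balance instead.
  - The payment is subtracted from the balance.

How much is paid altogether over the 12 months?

$886.31

# | Opening | Interest | Payment | End bal
1 | $758.87 | $10.62 | $115.42 | $654.07
2 | $654.07 | $10.62 | $99.70 | $564.99
3 | $564.99 | $10.62 | $86.34 | $489.27
4 | $489.27 | $10.62 | $74.98 | $424.91
5 | $424.91 | $10.62 | $67.00 | $368.53
6 | $368.53 | $10.62 | $67.00 | $312.15
7 | $312.15 | $10.62 | $67.00 | $255.77
8 | $255.77 | $10.62 | $67.00 | $199.39
9 | $199.39 | $10.62 | $67.00 | $143.01
10 | $143.01 | $10.62 | $67.00 | $86.63
11 | $86.63 | $10.62 | $67.00 | $30.25
12 | $30.25 | $10.62 | $40.87 | $0.00
Total paid: $886.31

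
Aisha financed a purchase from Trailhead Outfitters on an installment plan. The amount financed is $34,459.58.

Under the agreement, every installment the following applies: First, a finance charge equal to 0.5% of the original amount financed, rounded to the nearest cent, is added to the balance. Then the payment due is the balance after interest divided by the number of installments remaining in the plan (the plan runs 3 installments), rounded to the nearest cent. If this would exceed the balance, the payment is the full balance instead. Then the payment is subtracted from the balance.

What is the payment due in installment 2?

Installment 1: opening $34,459.58; interest $172.30 → $34,631.88; payment $11,543.96; balance $23,087.92
Installment 2: opening $23,087.92; interest $172.30 → $23,260.22; payment $11,630.11; balance $11,630.11

$11,630.11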